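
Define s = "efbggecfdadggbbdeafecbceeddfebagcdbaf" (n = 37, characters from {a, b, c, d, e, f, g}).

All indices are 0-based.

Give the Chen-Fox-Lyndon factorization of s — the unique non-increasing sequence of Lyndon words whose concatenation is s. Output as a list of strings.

emit factor 1: 'ef' (i=0, period=2)
emit factor 2: 'bggecfd' (i=2, period=7)
emit factor 3: 'adggbbdeafecbceeddfebagcdbaf' (i=9, period=28)

["ef", "bggecfd", "adggbbdeafecbceeddfebagcdbaf"]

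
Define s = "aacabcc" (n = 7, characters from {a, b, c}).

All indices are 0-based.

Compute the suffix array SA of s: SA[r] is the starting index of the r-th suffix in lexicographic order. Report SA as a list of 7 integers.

[0, 3, 1, 4, 6, 2, 5]

rank→(start, suffix):
  0 → (0, 'aacabcc')
  1 → (3, 'abcc')
  2 → (1, 'acabcc')
  3 → (4, 'bcc')
  4 → (6, 'c')
  5 → (2, 'cabcc')
  6 → (5, 'cc')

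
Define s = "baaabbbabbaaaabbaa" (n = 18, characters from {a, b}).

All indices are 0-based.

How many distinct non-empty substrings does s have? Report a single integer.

126

sorted suffixes:
  #0 SA[0]=17  'a'
  #1 SA[1]=16  'aa'
  #2 SA[2]=10  'aaaabbaa'
  #3 SA[3]=11  'aaabbaa'
  #4 SA[4]=1  'aaabbbabbaaaabbaa'
  #5 SA[5]=12  'aabbaa'
  #6 SA[6]=2  'aabbbabbaaaabbaa'
  #7 SA[7]=13  'abbaa'
  #8 SA[8]=7  'abbaaaabbaa'
  #9 SA[9]=3  'abbbabbaaaabbaa'
  #10 SA[10]=15  'baa'
  #11 SA[11]=9  'baaaabbaa'
  #12 SA[12]=0  'baaabbbabbaaaabbaa'
  #13 SA[13]=6  'babbaaaabbaa'
  #14 SA[14]=14  'bbaa'
  #15 SA[15]=8  'bbaaaabbaa'
  #16 SA[16]=5  'bbabbaaaabbaa'
  #17 SA[17]=4  'bbbabbaaaabbaa'

SA = [17, 16, 10, 11, 1, 12, 2, 13, 7, 3, 15, 9, 0, 6, 14, 8, 5, 4]
[i] adj suffixes → lcp
  [1] 17/16 → 1 ('a')
  [2] 16/10 → 2 ('aa')
  [3] 10/11 → 3 ('aaa')
  [4] 11/1 → 5 ('aaabb')
  [5] 1/12 → 2 ('aa')
  [6] 12/2 → 4 ('aabb')
  [7] 2/13 → 1 ('a')
  [8] 13/7 → 5 ('abbaa')
  [9] 7/3 → 3 ('abb')
  [10] 3/15 → 0 ('')
  [11] 15/9 → 3 ('baa')
  [12] 9/0 → 4 ('baaa')
  [13] 0/6 → 2 ('ba')
  [14] 6/14 → 1 ('b')
  [15] 14/8 → 4 ('bbaa')
  [16] 8/5 → 3 ('bba')
  [17] 5/4 → 2 ('bb')

n(n+1)/2 = 18·19/2 = 171
Σ LCP = 0 + 1 + 2 + 3 + 5 + 2 + 4 + 1 + 5 + 3 + 0 + 3 + 4 + 2 + 1 + 4 + 3 + 2 = 45
distinct = 171 − 45 = 126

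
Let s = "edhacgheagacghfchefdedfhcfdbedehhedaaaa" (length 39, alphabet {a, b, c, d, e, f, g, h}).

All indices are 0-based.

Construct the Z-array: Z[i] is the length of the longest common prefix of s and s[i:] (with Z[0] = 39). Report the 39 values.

[39, 0, 0, 0, 0, 0, 0, 1, 0, 0, 0, 0, 0, 0, 0, 0, 0, 1, 0, 0, 2, 0, 0, 0, 0, 0, 0, 0, 2, 0, 1, 0, 0, 2, 0, 0, 0, 0, 0]

Z[0]=39
i=1: outside box; Z[1]=0
i=2: outside box; Z[2]=0
i=3: outside box; Z[3]=0
i=4: outside box; Z[4]=0
i=5: outside box; Z[5]=0
i=6: outside box; Z[6]=0
i=7: outside box; Z[7]=1 grow→box=[7,8)
i=8: outside box; Z[8]=0
i=9: outside box; Z[9]=0
i=10: outside box; Z[10]=0
i=11: outside box; Z[11]=0
i=12: outside box; Z[12]=0
i=13: outside box; Z[13]=0
i=14: outside box; Z[14]=0
i=15: outside box; Z[15]=0
i=16: outside box; Z[16]=0
i=17: outside box; Z[17]=1 grow→box=[17,18)
i=18: outside box; Z[18]=0
i=19: outside box; Z[19]=0
i=20: outside box; Z[20]=2 grow→box=[20,22)
i=21: min(r-i=1, Z[1]=0)=0; Z[21]=0
i=22: outside box; Z[22]=0
i=23: outside box; Z[23]=0
i=24: outside box; Z[24]=0
i=25: outside box; Z[25]=0
i=26: outside box; Z[26]=0
i=27: outside box; Z[27]=0
i=28: outside box; Z[28]=2 grow→box=[28,30)
i=29: min(r-i=1, Z[1]=0)=0; Z[29]=0
i=30: outside box; Z[30]=1 grow→box=[30,31)
i=31: outside box; Z[31]=0
i=32: outside box; Z[32]=0
i=33: outside box; Z[33]=2 grow→box=[33,35)
i=34: min(r-i=1, Z[1]=0)=0; Z[34]=0
i=35: outside box; Z[35]=0
i=36: outside box; Z[36]=0
i=37: outside box; Z[37]=0
i=38: outside box; Z[38]=0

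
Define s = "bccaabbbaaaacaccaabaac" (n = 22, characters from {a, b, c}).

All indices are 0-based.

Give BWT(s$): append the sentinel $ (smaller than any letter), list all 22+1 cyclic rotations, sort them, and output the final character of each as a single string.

rank  rotation                 last
    0  $bccaabbbaaaacaccaabaac  c
    1  aaaacaccaabaac$bccaabbb  b
    2  aaacaccaabaac$bccaabbba  a
    3  aabaac$bccaabbbaaaacacc  c
    4  aabbbaaaacaccaabaac$bcc  c
    5  aac$bccaabbbaaaacaccaab  b
    6  aacaccaabaac$bccaabbbaa  a
    7  abaac$bccaabbbaaaacacca  a
    8  abbbaaaacaccaabaac$bcca  a
    9  ac$bccaabbbaaaacaccaaba  a
   10  acaccaabaac$bccaabbbaaa  a
   11  accaabaac$bccaabbbaaaac  c
   12  baaaacaccaabaac$bccaabb  b
   13  baac$bccaabbbaaaacaccaa  a
   14  bbaaaacaccaabaac$bccaab  b
   15  bbbaaaacaccaabaac$bccaa  a
   16  bccaabbbaaaacaccaabaac$  $
   17  c$bccaabbbaaaacaccaabaa  a
   18  caabaac$bccaabbbaaaacac  c
   19  caabbbaaaacaccaabaac$bc  c
   20  caccaabaac$bccaabbbaaaa  a
   21  ccaabaac$bccaabbbaaaaca  a
   22  ccaabbbaaaacaccaabaac$b  b

cbaccbaaaaacbaba$accaab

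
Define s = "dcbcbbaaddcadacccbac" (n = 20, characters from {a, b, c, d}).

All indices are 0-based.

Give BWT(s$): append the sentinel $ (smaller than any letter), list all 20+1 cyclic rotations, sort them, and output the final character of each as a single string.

rank  rotation               last
    0  $dcbcbbaaddcadacccbac  c
    1  aaddcadacccbac$dcbcbb  b
    2  ac$dcbcbbaaddcadacccb  b
    3  acccbac$dcbcbbaaddcad  d
    4  adacccbac$dcbcbbaaddc  c
    5  addcadacccbac$dcbcbba  a
    6  baaddcadacccbac$dcbcb  b
    7  bac$dcbcbbaaddcadaccc  c
    8  bbaaddcadacccbac$dcbc  c
    9  bcbbaaddcadacccbac$dc  c
   10  c$dcbcbbaaddcadacccba  a
   11  cadacccbac$dcbcbbaadd  d
   12  cbac$dcbcbbaaddcadacc  c
   13  cbbaaddcadacccbac$dcb  b
   14  cbcbbaaddcadacccbac$d  d
   15  ccbac$dcbcbbaaddcadac  c
   16  cccbac$dcbcbbaaddcada  a
   17  dacccbac$dcbcbbaaddca  a
   18  dcadacccbac$dcbcbbaad  d
   19  dcbcbbaaddcadacccbac$  $
   20  ddcadacccbac$dcbcbbaa  a

cbbdcabcccadcbdcaad$a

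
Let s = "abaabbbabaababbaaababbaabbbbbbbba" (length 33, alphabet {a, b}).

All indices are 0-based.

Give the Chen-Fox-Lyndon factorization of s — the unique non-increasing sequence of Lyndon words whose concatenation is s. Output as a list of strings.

["ab", "aabbbab", "aababb", "aaababbaabbbbbbbb", "a"]

emit factor 1: 'ab' (i=0, period=2)
emit factor 2: 'aabbbab' (i=2, period=7)
emit factor 3: 'aababb' (i=9, period=6)
emit factor 4: 'aaababbaabbbbbbbb' (i=15, period=17)
emit factor 5: 'a' (i=32, period=1)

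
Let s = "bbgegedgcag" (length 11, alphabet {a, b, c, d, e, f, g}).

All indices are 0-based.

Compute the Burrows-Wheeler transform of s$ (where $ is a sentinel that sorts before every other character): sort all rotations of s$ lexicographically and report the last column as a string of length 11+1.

gc$bgeggadeb

rank  rotation      last
    0  $bbgegedgcag  g
    1  ag$bbgegedgc  c
    2  bbgegedgcag$  $
    3  bgegedgcag$b  b
    4  cag$bbgegedg  g
    5  dgcag$bbgege  e
    6  edgcag$bbgeg  g
    7  egedgcag$bbg  g
    8  g$bbgegedgca  a
    9  gcag$bbgeged  d
   10  gedgcag$bbge  e
   11  gegedgcag$bb  b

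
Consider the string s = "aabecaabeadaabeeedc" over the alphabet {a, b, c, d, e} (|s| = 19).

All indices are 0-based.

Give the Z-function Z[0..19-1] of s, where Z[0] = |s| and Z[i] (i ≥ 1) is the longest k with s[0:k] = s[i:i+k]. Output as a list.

Z[0]=19
i=1: fresh scan; Z[1]=1 grow→box=[1,2)
i=2: fresh scan; Z[2]=0
i=3: fresh scan; Z[3]=0
i=4: fresh scan; Z[4]=0
i=5: fresh scan; Z[5]=4 grow→box=[5,9)
i=6: min(r-i=3, Z[1]=1)=1; Z[6]=1
i=7: min(r-i=2, Z[2]=0)=0; Z[7]=0
i=8: min(r-i=1, Z[3]=0)=0; Z[8]=0
i=9: fresh scan; Z[9]=1 grow→box=[9,10)
i=10: fresh scan; Z[10]=0
i=11: fresh scan; Z[11]=4 grow→box=[11,15)
i=12: min(r-i=3, Z[1]=1)=1; Z[12]=1
i=13: min(r-i=2, Z[2]=0)=0; Z[13]=0
i=14: min(r-i=1, Z[3]=0)=0; Z[14]=0
i=15: fresh scan; Z[15]=0
i=16: fresh scan; Z[16]=0
i=17: fresh scan; Z[17]=0
i=18: fresh scan; Z[18]=0

[19, 1, 0, 0, 0, 4, 1, 0, 0, 1, 0, 4, 1, 0, 0, 0, 0, 0, 0]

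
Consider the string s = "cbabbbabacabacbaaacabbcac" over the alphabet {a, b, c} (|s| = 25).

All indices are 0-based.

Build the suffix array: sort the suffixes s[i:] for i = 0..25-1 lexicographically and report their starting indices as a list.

[15, 16, 6, 10, 2, 19, 23, 8, 17, 12, 14, 5, 1, 7, 11, 4, 3, 20, 21, 24, 9, 18, 22, 13, 0]

rank | idx | suffix
   0 |  15 | aaacabbcac
   1 |  16 | aacabbcac
   2 |   6 | abacabacbaaacabbcac
   3 |  10 | abacbaaacabbcac
   4 |   2 | abbbabacabacbaaacabbcac
   5 |  19 | abbcac
   6 |  23 | ac
   7 |   8 | acabacbaaacabbcac
   8 |  17 | acabbcac
   9 |  12 | acbaaacabbcac
  10 |  14 | baaacabbcac
  11 |   5 | babacabacbaaacabbcac
  12 |   1 | babbbabacabacbaaacabbcac
  13 |   7 | bacabacbaaacabbcac
  14 |  11 | bacbaaacabbcac
  15 |   4 | bbabacabacbaaacabbcac
  16 |   3 | bbbabacabacbaaacabbcac
  17 |  20 | bbcac
  18 |  21 | bcac
  19 |  24 | c
  20 |   9 | cabacbaaacabbcac
  21 |  18 | cabbcac
  22 |  22 | cac
  23 |  13 | cbaaacabbcac
  24 |   0 | cbabbbabacabacbaaacabbcac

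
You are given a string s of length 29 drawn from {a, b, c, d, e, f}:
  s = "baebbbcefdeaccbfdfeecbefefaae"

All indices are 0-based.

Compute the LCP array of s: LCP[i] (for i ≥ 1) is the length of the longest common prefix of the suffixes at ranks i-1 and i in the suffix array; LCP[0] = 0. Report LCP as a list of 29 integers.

[0, 1, 1, 2, 0, 1, 2, 1, 1, 1, 0, 2, 1, 1, 0, 1, 0, 1, 1, 1, 1, 1, 2, 2, 0, 1, 2, 1, 2]

sorted suffixes:
  #0 SA[0]=26  'aae'
  #1 SA[1]=11  'accbfdfeecbefefaae'
  #2 SA[2]=27  'ae'
  #3 SA[3]=1  'aebbbcefdeaccbfdfeecbefefaae'
  #4 SA[4]=0  'baebbbcefdeaccbfdfeecbefefaae'
  #5 SA[5]=3  'bbbcefdeaccbfdfeecbefefaae'
  #6 SA[6]=4  'bbcefdeaccbfdfeecbefefaae'
  #7 SA[7]=5  'bcefdeaccbfdfeecbefefaae'
  #8 SA[8]=21  'befefaae'
  #9 SA[9]=14  'bfdfeecbefefaae'
  #10 SA[10]=20  'cbefefaae'
  #11 SA[11]=13  'cbfdfeecbefefaae'
  #12 SA[12]=12  'ccbfdfeecbefefaae'
  #13 SA[13]=6  'cefdeaccbfdfeecbefefaae'
  #14 SA[14]=9  'deaccbfdfeecbefefaae'
  #15 SA[15]=16  'dfeecbefefaae'
  #16 SA[16]=28  'e'
  #17 SA[17]=10  'eaccbfdfeecbefefaae'
  #18 SA[18]=2  'ebbbcefdeaccbfdfeecbefefaae'
  #19 SA[19]=19  'ecbefefaae'
  #20 SA[20]=18  'eecbefefaae'
  #21 SA[21]=24  'efaae'
  #22 SA[22]=7  'efdeaccbfdfeecbefefaae'
  #23 SA[23]=22  'efefaae'
  #24 SA[24]=25  'faae'
  #25 SA[25]=8  'fdeaccbfdfeecbefefaae'
  #26 SA[26]=15  'fdfeecbefefaae'
  #27 SA[27]=17  'feecbefefaae'
  #28 SA[28]=23  'fefaae'

SA = [26, 11, 27, 1, 0, 3, 4, 5, 21, 14, 20, 13, 12, 6, 9, 16, 28, 10, 2, 19, 18, 24, 7, 22, 25, 8, 15, 17, 23]
rank  pair      lcp
   1  s[26:],s[11:]  1  'a'
   2  s[11:],s[27:]  1  'a'
   3  s[27:],s[1:]  2  'ae'
   4  s[1:],s[0:]  0  ''
   5  s[0:],s[3:]  1  'b'
   6  s[3:],s[4:]  2  'bb'
   7  s[4:],s[5:]  1  'b'
   8  s[5:],s[21:]  1  'b'
   9  s[21:],s[14:]  1  'b'
  10  s[14:],s[20:]  0  ''
  11  s[20:],s[13:]  2  'cb'
  12  s[13:],s[12:]  1  'c'
  13  s[12:],s[6:]  1  'c'
  14  s[6:],s[9:]  0  ''
  15  s[9:],s[16:]  1  'd'
  16  s[16:],s[28:]  0  ''
  17  s[28:],s[10:]  1  'e'
  18  s[10:],s[2:]  1  'e'
  19  s[2:],s[19:]  1  'e'
  20  s[19:],s[18:]  1  'e'
  21  s[18:],s[24:]  1  'e'
  22  s[24:],s[7:]  2  'ef'
  23  s[7:],s[22:]  2  'ef'
  24  s[22:],s[25:]  0  ''
  25  s[25:],s[8:]  1  'f'
  26  s[8:],s[15:]  2  'fd'
  27  s[15:],s[17:]  1  'f'
  28  s[17:],s[23:]  2  'fe'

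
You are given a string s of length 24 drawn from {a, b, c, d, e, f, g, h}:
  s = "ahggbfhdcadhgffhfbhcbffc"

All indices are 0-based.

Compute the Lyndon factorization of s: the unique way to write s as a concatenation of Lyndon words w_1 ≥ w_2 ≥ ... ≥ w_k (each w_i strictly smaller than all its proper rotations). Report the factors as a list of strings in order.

["ahggbfhdc", "adhgffhfbhcbffc"]

emit factor 1: 'ahggbfhdc' (i=0, period=9)
emit factor 2: 'adhgffhfbhcbffc' (i=9, period=15)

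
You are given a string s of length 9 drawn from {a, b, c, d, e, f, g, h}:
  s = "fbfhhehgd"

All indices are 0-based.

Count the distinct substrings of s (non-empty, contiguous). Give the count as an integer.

sorted suffixes:
  #0 SA[0]=1  'bfhhehgd'
  #1 SA[1]=8  'd'
  #2 SA[2]=5  'ehgd'
  #3 SA[3]=0  'fbfhhehgd'
  #4 SA[4]=2  'fhhehgd'
  #5 SA[5]=7  'gd'
  #6 SA[6]=4  'hehgd'
  #7 SA[7]=6  'hgd'
  #8 SA[8]=3  'hhehgd'

SA = [1, 8, 5, 0, 2, 7, 4, 6, 3]
rank  pair      lcp
   1  s[1:],s[8:]  0  ''
   2  s[8:],s[5:]  0  ''
   3  s[5:],s[0:]  0  ''
   4  s[0:],s[2:]  1  'f'
   5  s[2:],s[7:]  0  ''
   6  s[7:],s[4:]  0  ''
   7  s[4:],s[6:]  1  'h'
   8  s[6:],s[3:]  1  'h'

n(n+1)/2 = 9·10/2 = 45
Σ LCP = 0 + 0 + 0 + 0 + 1 + 0 + 0 + 1 + 1 = 3
distinct = 45 − 3 = 42

42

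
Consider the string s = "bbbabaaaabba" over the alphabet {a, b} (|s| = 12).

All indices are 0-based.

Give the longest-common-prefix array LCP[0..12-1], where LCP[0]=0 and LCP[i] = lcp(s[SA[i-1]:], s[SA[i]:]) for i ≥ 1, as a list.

[0, 1, 3, 2, 1, 2, 0, 2, 2, 1, 3, 2]

rank→(start, suffix):
  0 → (11, 'a')
  1 → (5, 'aaaabba')
  2 → (6, 'aaabba')
  3 → (7, 'aabba')
  4 → (3, 'abaaaabba')
  5 → (8, 'abba')
  6 → (10, 'ba')
  7 → (4, 'baaaabba')
  8 → (2, 'babaaaabba')
  9 → (9, 'bba')
  10 → (1, 'bbabaaaabba')
  11 → (0, 'bbbabaaaabba')

SA = [11, 5, 6, 7, 3, 8, 10, 4, 2, 9, 1, 0]
rank  pair      lcp
   1  s[11:],s[5:]  1  'a'
   2  s[5:],s[6:]  3  'aaa'
   3  s[6:],s[7:]  2  'aa'
   4  s[7:],s[3:]  1  'a'
   5  s[3:],s[8:]  2  'ab'
   6  s[8:],s[10:]  0  ''
   7  s[10:],s[4:]  2  'ba'
   8  s[4:],s[2:]  2  'ba'
   9  s[2:],s[9:]  1  'b'
  10  s[9:],s[1:]  3  'bba'
  11  s[1:],s[0:]  2  'bb'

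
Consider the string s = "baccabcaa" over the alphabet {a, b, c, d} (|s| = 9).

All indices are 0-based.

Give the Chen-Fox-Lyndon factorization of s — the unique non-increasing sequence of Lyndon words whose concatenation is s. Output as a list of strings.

["b", "acc", "abc", "a", "a"]

emit factor 1: 'b' (i=0, period=1)
emit factor 2: 'acc' (i=1, period=3)
emit factor 3: 'abc' (i=4, period=3)
emit factor 4: 'a' (i=7, period=1)
emit factor 5: 'a' (i=8, period=1)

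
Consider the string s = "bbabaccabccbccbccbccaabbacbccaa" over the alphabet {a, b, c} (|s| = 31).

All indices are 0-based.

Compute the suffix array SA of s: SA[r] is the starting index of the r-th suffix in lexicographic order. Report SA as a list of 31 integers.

rank | idx | suffix
   0 |  30 | a
   1 |  29 | aa
   2 |  20 | aabbacbccaa
   3 |   2 | abaccabccbccbccbccaabbacbccaa
   4 |  21 | abbacbccaa
   5 |   7 | abccbccbccbccaabbacbccaa
   6 |  24 | acbccaa
   7 |   4 | accabccbccbccbccaabbacbccaa
   8 |   1 | babaccabccbccbccbccaabbacbccaa
   9 |  23 | bacbccaa
  10 |   3 | baccabccbccbccbccaabbacbccaa
  11 |   0 | bbabaccabccbccbccbccaabbacbccaa
  12 |  22 | bbacbccaa
  13 |  26 | bccaa
  14 |  17 | bccaabbacbccaa
  15 |  14 | bccbccaabbacbccaa
  16 |  11 | bccbccbccaabbacbccaa
  17 |   8 | bccbccbccbccaabbacbccaa
  18 |  28 | caa
  19 |  19 | caabbacbccaa
  20 |   6 | cabccbccbccbccaabbacbccaa
  21 |  25 | cbccaa
  22 |  16 | cbccaabbacbccaa
  23 |  13 | cbccbccaabbacbccaa
  24 |  10 | cbccbccbccaabbacbccaa
  25 |  27 | ccaa
  26 |  18 | ccaabbacbccaa
  27 |   5 | ccabccbccbccbccaabbacbccaa
  28 |  15 | ccbccaabbacbccaa
  29 |  12 | ccbccbccaabbacbccaa
  30 |   9 | ccbccbccbccaabbacbccaa

[30, 29, 20, 2, 21, 7, 24, 4, 1, 23, 3, 0, 22, 26, 17, 14, 11, 8, 28, 19, 6, 25, 16, 13, 10, 27, 18, 5, 15, 12, 9]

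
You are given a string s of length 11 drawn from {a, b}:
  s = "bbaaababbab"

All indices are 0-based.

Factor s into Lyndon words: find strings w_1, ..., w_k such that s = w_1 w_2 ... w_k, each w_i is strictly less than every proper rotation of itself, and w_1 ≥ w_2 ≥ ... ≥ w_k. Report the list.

["b", "b", "aaababbab"]

emit factor 1: 'b' (i=0, period=1)
emit factor 2: 'b' (i=1, period=1)
emit factor 3: 'aaababbab' (i=2, period=9)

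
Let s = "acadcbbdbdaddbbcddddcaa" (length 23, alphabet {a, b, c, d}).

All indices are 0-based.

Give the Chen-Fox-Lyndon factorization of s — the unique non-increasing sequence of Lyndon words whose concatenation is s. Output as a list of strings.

["acadcbbdbdaddbbcddddc", "a", "a"]

emit factor 1: 'acadcbbdbdaddbbcddddc' (i=0, period=21)
emit factor 2: 'a' (i=21, period=1)
emit factor 3: 'a' (i=22, period=1)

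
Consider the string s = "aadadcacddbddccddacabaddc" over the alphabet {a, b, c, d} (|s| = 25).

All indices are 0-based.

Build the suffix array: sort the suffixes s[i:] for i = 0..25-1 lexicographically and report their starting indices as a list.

rank→(start, suffix):
  0 → (0, 'aadadcacddbddccddacabaddc')
  1 → (19, 'abaddc')
  2 → (17, 'acabaddc')
  3 → (6, 'acddbddccddacabaddc')
  4 → (1, 'adadcacddbddccddacabaddc')
  5 → (3, 'adcacddbddccddacabaddc')
  6 → (21, 'addc')
  7 → (20, 'baddc')
  8 → (10, 'bddccddacabaddc')
  9 → (24, 'c')
  10 → (18, 'cabaddc')
  11 → (5, 'cacddbddccddacabaddc')
  12 → (13, 'ccddacabaddc')
  13 → (14, 'cddacabaddc')
  14 → (7, 'cddbddccddacabaddc')
  15 → (16, 'dacabaddc')
  16 → (2, 'dadcacddbddccddacabaddc')
  17 → (9, 'dbddccddacabaddc')
  18 → (23, 'dc')
  19 → (4, 'dcacddbddccddacabaddc')
  20 → (12, 'dccddacabaddc')
  21 → (15, 'ddacabaddc')
  22 → (8, 'ddbddccddacabaddc')
  23 → (22, 'ddc')
  24 → (11, 'ddccddacabaddc')

[0, 19, 17, 6, 1, 3, 21, 20, 10, 24, 18, 5, 13, 14, 7, 16, 2, 9, 23, 4, 12, 15, 8, 22, 11]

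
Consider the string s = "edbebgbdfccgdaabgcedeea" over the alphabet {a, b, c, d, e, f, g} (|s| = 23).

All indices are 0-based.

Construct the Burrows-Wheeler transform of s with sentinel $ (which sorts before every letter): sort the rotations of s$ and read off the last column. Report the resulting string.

rank  rotation                  last
    0  $edbebgbdfccgdaabgcedeea  a
    1  a$edbebgbdfccgdaabgcedee  e
    2  aabgcedeea$edbebgbdfccgd  d
    3  abgcedeea$edbebgbdfccgda  a
    4  bdfccgdaabgcedeea$edbebg  g
    5  bebgbdfccgdaabgcedeea$ed  d
    6  bgbdfccgdaabgcedeea$edbe  e
    7  bgcedeea$edbebgbdfccgdaa  a
    8  ccgdaabgcedeea$edbebgbdf  f
    9  cedeea$edbebgbdfccgdaabg  g
   10  cgdaabgcedeea$edbebgbdfc  c
   11  daabgcedeea$edbebgbdfccg  g
   12  dbebgbdfccgdaabgcedeea$e  e
   13  deea$edbebgbdfccgdaabgce  e
   14  dfccgdaabgcedeea$edbebgb  b
   15  ea$edbebgbdfccgdaabgcede  e
   16  ebgbdfccgdaabgcedeea$edb  b
   17  edbebgbdfccgdaabgcedeea$  $
   18  edeea$edbebgbdfccgdaabgc  c
   19  eea$edbebgbdfccgdaabgced  d
   20  fccgdaabgcedeea$edbebgbd  d
   21  gbdfccgdaabgcedeea$edbeb  b
   22  gcedeea$edbebgbdfccgdaab  b
   23  gdaabgcedeea$edbebgbdfcc  c

aedagdeafgcgeebeb$cddbbc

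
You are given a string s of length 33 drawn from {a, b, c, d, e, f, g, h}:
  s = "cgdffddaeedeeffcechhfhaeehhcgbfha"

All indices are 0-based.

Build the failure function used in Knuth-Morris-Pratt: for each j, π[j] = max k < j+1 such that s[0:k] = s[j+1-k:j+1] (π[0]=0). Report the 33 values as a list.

π[0] = 0
j=1 s[j]='g': π[1]=0 (border '')
j=2 s[j]='d': π[2]=0 (border '')
j=3 s[j]='f': π[3]=0 (border '')
j=4 s[j]='f': π[4]=0 (border '')
j=5 s[j]='d': π[5]=0 (border '')
j=6 s[j]='d': π[6]=0 (border '')
j=7 s[j]='a': π[7]=0 (border '')
j=8 s[j]='e': π[8]=0 (border '')
j=9 s[j]='e': π[9]=0 (border '')
j=10 s[j]='d': π[10]=0 (border '')
j=11 s[j]='e': π[11]=0 (border '')
j=12 s[j]='e': π[12]=0 (border '')
j=13 s[j]='f': π[13]=0 (border '')
j=14 s[j]='f': π[14]=0 (border '')
j=15 s[j]='c': π[15]=1 (border 'c')
j=16 s[j]='e': k: 1→0; π[16]=0 (border '')
j=17 s[j]='c': π[17]=1 (border 'c')
j=18 s[j]='h': k: 1→0; π[18]=0 (border '')
j=19 s[j]='h': π[19]=0 (border '')
j=20 s[j]='f': π[20]=0 (border '')
j=21 s[j]='h': π[21]=0 (border '')
j=22 s[j]='a': π[22]=0 (border '')
j=23 s[j]='e': π[23]=0 (border '')
j=24 s[j]='e': π[24]=0 (border '')
j=25 s[j]='h': π[25]=0 (border '')
j=26 s[j]='h': π[26]=0 (border '')
j=27 s[j]='c': π[27]=1 (border 'c')
j=28 s[j]='g': π[28]=2 (border 'cg')
j=29 s[j]='b': k: 2→0; π[29]=0 (border '')
j=30 s[j]='f': π[30]=0 (border '')
j=31 s[j]='h': π[31]=0 (border '')
j=32 s[j]='a': π[32]=0 (border '')

[0, 0, 0, 0, 0, 0, 0, 0, 0, 0, 0, 0, 0, 0, 0, 1, 0, 1, 0, 0, 0, 0, 0, 0, 0, 0, 0, 1, 2, 0, 0, 0, 0]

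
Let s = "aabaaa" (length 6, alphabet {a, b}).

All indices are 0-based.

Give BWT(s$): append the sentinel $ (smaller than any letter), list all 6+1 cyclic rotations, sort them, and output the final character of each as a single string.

aaab$aa

rank  rotation last
    0  $aabaaa  a
    1  a$aabaa  a
    2  aa$aaba  a
    3  aaa$aab  b
    4  aabaaa$  $
    5  abaaa$a  a
    6  baaa$aa  a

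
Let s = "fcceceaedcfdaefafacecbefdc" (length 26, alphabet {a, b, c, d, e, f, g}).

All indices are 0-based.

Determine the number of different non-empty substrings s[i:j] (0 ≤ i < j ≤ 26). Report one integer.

sorted suffixes:
  #0 SA[0]=17  'acecbefdc'
  #1 SA[1]=6  'aedcfdaefafacecbefdc'
  #2 SA[2]=12  'aefafacecbefdc'
  #3 SA[3]=15  'afacecbefdc'
  #4 SA[4]=21  'befdc'
  #5 SA[5]=25  'c'
  #6 SA[6]=20  'cbefdc'
  #7 SA[7]=1  'cceceaedcfdaefafacecbefdc'
  #8 SA[8]=4  'ceaedcfdaefafacecbefdc'
  #9 SA[9]=18  'cecbefdc'
  #10 SA[10]=2  'ceceaedcfdaefafacecbefdc'
  #11 SA[11]=9  'cfdaefafacecbefdc'
  #12 SA[12]=11  'daefafacecbefdc'
  #13 SA[13]=24  'dc'
  #14 SA[14]=8  'dcfdaefafacecbefdc'
  #15 SA[15]=5  'eaedcfdaefafacecbefdc'
  #16 SA[16]=19  'ecbefdc'
  #17 SA[17]=3  'eceaedcfdaefafacecbefdc'
  #18 SA[18]=7  'edcfdaefafacecbefdc'
  #19 SA[19]=13  'efafacecbefdc'
  #20 SA[20]=22  'efdc'
  #21 SA[21]=16  'facecbefdc'
  #22 SA[22]=14  'fafacecbefdc'
  #23 SA[23]=0  'fcceceaedcfdaefafacecbefdc'
  #24 SA[24]=10  'fdaefafacecbefdc'
  #25 SA[25]=23  'fdc'

SA = [17, 6, 12, 15, 21, 25, 20, 1, 4, 18, 2, 9, 11, 24, 8, 5, 19, 3, 7, 13, 22, 16, 14, 0, 10, 23]
rank  pair      lcp
   1  s[17:],s[6:]  1  'a'
   2  s[6:],s[12:]  2  'ae'
   3  s[12:],s[15:]  1  'a'
   4  s[15:],s[21:]  0  ''
   5  s[21:],s[25:]  0  ''
   6  s[25:],s[20:]  1  'c'
   7  s[20:],s[1:]  1  'c'
   8  s[1:],s[4:]  1  'c'
   9  s[4:],s[18:]  2  'ce'
  10  s[18:],s[2:]  3  'cec'
  11  s[2:],s[9:]  1  'c'
  12  s[9:],s[11:]  0  ''
  13  s[11:],s[24:]  1  'd'
  14  s[24:],s[8:]  2  'dc'
  15  s[8:],s[5:]  0  ''
  16  s[5:],s[19:]  1  'e'
  17  s[19:],s[3:]  2  'ec'
  18  s[3:],s[7:]  1  'e'
  19  s[7:],s[13:]  1  'e'
  20  s[13:],s[22:]  2  'ef'
  21  s[22:],s[16:]  0  ''
  22  s[16:],s[14:]  2  'fa'
  23  s[14:],s[0:]  1  'f'
  24  s[0:],s[10:]  1  'f'
  25  s[10:],s[23:]  2  'fd'

n(n+1)/2 = 26·27/2 = 351
Σ LCP = 0 + 1 + 2 + 1 + 0 + 0 + 1 + 1 + 1 + 2 + 3 + 1 + 0 + 1 + 2 + 0 + 1 + 2 + 1 + 1 + 2 + 0 + 2 + 1 + 1 + 2 = 29
distinct = 351 − 29 = 322

322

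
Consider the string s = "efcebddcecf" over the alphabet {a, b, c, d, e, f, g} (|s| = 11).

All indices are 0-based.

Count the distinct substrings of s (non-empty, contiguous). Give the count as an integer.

rank | idx | suffix
   0 |   4 | bddcecf
   1 |   2 | cebddcecf
   2 |   7 | cecf
   3 |   9 | cf
   4 |   6 | dcecf
   5 |   5 | ddcecf
   6 |   3 | ebddcecf
   7 |   8 | ecf
   8 |   0 | efcebddcecf
   9 |  10 | f
  10 |   1 | fcebddcecf

SA = [4, 2, 7, 9, 6, 5, 3, 8, 0, 10, 1]
i: (SA[i-1],SA[i]) lcp shared
  1: (4,2) 0 ''
  2: (2,7) 2 'ce'
  3: (7,9) 1 'c'
  4: (9,6) 0 ''
  5: (6,5) 1 'd'
  6: (5,3) 0 ''
  7: (3,8) 1 'e'
  8: (8,0) 1 'e'
  9: (0,10) 0 ''
  10: (10,1) 1 'f'

n(n+1)/2 = 11·12/2 = 66
Σ LCP = 0 + 0 + 2 + 1 + 0 + 1 + 0 + 1 + 1 + 0 + 1 = 7
distinct = 66 − 7 = 59

59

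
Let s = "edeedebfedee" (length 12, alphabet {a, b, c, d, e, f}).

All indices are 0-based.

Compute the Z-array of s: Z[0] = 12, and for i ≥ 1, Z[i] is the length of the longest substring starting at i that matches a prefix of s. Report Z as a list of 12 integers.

[12, 0, 1, 3, 0, 1, 0, 0, 4, 0, 1, 1]

Z[0]=12
i=1: i≥r, start 0; Z[1]=0
i=2: i≥r, start 0; Z[2]=1 scan→box=[2,3)
i=3: i≥r, start 0; Z[3]=3 scan→box=[3,6)
i=4: min(r-i=2, Z[1]=0)=0; Z[4]=0
i=5: min(r-i=1, Z[2]=1)=1; Z[5]=1
i=6: i≥r, start 0; Z[6]=0
i=7: i≥r, start 0; Z[7]=0
i=8: i≥r, start 0; Z[8]=4 scan→box=[8,12)
i=9: min(r-i=3, Z[1]=0)=0; Z[9]=0
i=10: min(r-i=2, Z[2]=1)=1; Z[10]=1
i=11: min(r-i=1, Z[3]=3)=1; Z[11]=1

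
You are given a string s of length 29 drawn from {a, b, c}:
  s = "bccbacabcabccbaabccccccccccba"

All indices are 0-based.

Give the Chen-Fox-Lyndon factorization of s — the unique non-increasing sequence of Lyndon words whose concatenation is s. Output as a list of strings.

emit factor 1: 'bcc' (i=0, period=3)
emit factor 2: 'b' (i=3, period=1)
emit factor 3: 'ac' (i=4, period=2)
emit factor 4: 'abcabccb' (i=6, period=8)
emit factor 5: 'aabccccccccccb' (i=14, period=14)
emit factor 6: 'a' (i=28, period=1)

["bcc", "b", "ac", "abcabccb", "aabccccccccccb", "a"]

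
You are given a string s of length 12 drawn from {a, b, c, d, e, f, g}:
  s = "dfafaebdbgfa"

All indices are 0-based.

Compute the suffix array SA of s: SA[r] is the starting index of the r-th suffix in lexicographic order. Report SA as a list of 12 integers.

[11, 4, 2, 6, 8, 7, 0, 5, 10, 3, 1, 9]

rank | idx | suffix
   0 |  11 | a
   1 |   4 | aebdbgfa
   2 |   2 | afaebdbgfa
   3 |   6 | bdbgfa
   4 |   8 | bgfa
   5 |   7 | dbgfa
   6 |   0 | dfafaebdbgfa
   7 |   5 | ebdbgfa
   8 |  10 | fa
   9 |   3 | faebdbgfa
  10 |   1 | fafaebdbgfa
  11 |   9 | gfa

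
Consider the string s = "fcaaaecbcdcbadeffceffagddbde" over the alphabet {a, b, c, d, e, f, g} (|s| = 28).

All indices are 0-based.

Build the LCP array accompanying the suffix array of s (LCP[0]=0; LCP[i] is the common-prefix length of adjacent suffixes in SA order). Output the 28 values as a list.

[0, 2, 1, 1, 1, 0, 1, 1, 0, 1, 2, 1, 1, 0, 1, 1, 1, 2, 0, 1, 1, 3, 0, 1, 2, 1, 2, 0]

rank | idx | suffix
   0 |   2 | aaaecbcdcbadeffceffagddbde
   1 |   3 | aaecbcdcbadeffceffagddbde
   2 |  12 | adeffceffagddbde
   3 |   4 | aecbcdcbadeffceffagddbde
   4 |  21 | agddbde
   5 |  11 | badeffceffagddbde
   6 |   7 | bcdcbadeffceffagddbde
   7 |  25 | bde
   8 |   1 | caaaecbcdcbadeffceffagddbde
   9 |  10 | cbadeffceffagddbde
  10 |   6 | cbcdcbadeffceffagddbde
  11 |   8 | cdcbadeffceffagddbde
  12 |  17 | ceffagddbde
  13 |  24 | dbde
  14 |   9 | dcbadeffceffagddbde
  15 |  23 | ddbde
  16 |  26 | de
  17 |  13 | deffceffagddbde
  18 |  27 | e
  19 |   5 | ecbcdcbadeffceffagddbde
  20 |  18 | effagddbde
  21 |  14 | effceffagddbde
  22 |  20 | fagddbde
  23 |   0 | fcaaaecbcdcbadeffceffagddbde
  24 |  16 | fceffagddbde
  25 |  19 | ffagddbde
  26 |  15 | ffceffagddbde
  27 |  22 | gddbde

SA = [2, 3, 12, 4, 21, 11, 7, 25, 1, 10, 6, 8, 17, 24, 9, 23, 26, 13, 27, 5, 18, 14, 20, 0, 16, 19, 15, 22]
rank  pair      lcp
   1  s[2:],s[3:]  2  'aa'
   2  s[3:],s[12:]  1  'a'
   3  s[12:],s[4:]  1  'a'
   4  s[4:],s[21:]  1  'a'
   5  s[21:],s[11:]  0  ''
   6  s[11:],s[7:]  1  'b'
   7  s[7:],s[25:]  1  'b'
   8  s[25:],s[1:]  0  ''
   9  s[1:],s[10:]  1  'c'
  10  s[10:],s[6:]  2  'cb'
  11  s[6:],s[8:]  1  'c'
  12  s[8:],s[17:]  1  'c'
  13  s[17:],s[24:]  0  ''
  14  s[24:],s[9:]  1  'd'
  15  s[9:],s[23:]  1  'd'
  16  s[23:],s[26:]  1  'd'
  17  s[26:],s[13:]  2  'de'
  18  s[13:],s[27:]  0  ''
  19  s[27:],s[5:]  1  'e'
  20  s[5:],s[18:]  1  'e'
  21  s[18:],s[14:]  3  'eff'
  22  s[14:],s[20:]  0  ''
  23  s[20:],s[0:]  1  'f'
  24  s[0:],s[16:]  2  'fc'
  25  s[16:],s[19:]  1  'f'
  26  s[19:],s[15:]  2  'ff'
  27  s[15:],s[22:]  0  ''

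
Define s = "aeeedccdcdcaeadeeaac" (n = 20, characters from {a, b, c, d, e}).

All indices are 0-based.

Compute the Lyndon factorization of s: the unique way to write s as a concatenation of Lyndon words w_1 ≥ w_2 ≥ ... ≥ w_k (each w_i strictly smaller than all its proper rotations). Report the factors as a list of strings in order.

emit factor 1: 'aeeedccdcdc' (i=0, period=11)
emit factor 2: 'ae' (i=11, period=2)
emit factor 3: 'adee' (i=13, period=4)
emit factor 4: 'aac' (i=17, period=3)

["aeeedccdcdc", "ae", "adee", "aac"]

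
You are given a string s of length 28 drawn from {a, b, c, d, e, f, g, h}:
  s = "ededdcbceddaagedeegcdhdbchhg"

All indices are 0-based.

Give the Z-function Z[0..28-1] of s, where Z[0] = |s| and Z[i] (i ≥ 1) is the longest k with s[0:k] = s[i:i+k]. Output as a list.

[28, 0, 2, 0, 0, 0, 0, 0, 2, 0, 0, 0, 0, 0, 3, 0, 1, 1, 0, 0, 0, 0, 0, 0, 0, 0, 0, 0]

Z[0]=28
i=1: fresh scan; Z[1]=0
i=2: fresh scan; Z[2]=2 extend→box=[2,4)
i=3: min(r-i=1, Z[1]=0)=0; Z[3]=0
i=4: fresh scan; Z[4]=0
i=5: fresh scan; Z[5]=0
i=6: fresh scan; Z[6]=0
i=7: fresh scan; Z[7]=0
i=8: fresh scan; Z[8]=2 extend→box=[8,10)
i=9: min(r-i=1, Z[1]=0)=0; Z[9]=0
i=10: fresh scan; Z[10]=0
i=11: fresh scan; Z[11]=0
i=12: fresh scan; Z[12]=0
i=13: fresh scan; Z[13]=0
i=14: fresh scan; Z[14]=3 extend→box=[14,17)
i=15: min(r-i=2, Z[1]=0)=0; Z[15]=0
i=16: min(r-i=1, Z[2]=2)=1; Z[16]=1
i=17: fresh scan; Z[17]=1 extend→box=[17,18)
i=18: fresh scan; Z[18]=0
i=19: fresh scan; Z[19]=0
i=20: fresh scan; Z[20]=0
i=21: fresh scan; Z[21]=0
i=22: fresh scan; Z[22]=0
i=23: fresh scan; Z[23]=0
i=24: fresh scan; Z[24]=0
i=25: fresh scan; Z[25]=0
i=26: fresh scan; Z[26]=0
i=27: fresh scan; Z[27]=0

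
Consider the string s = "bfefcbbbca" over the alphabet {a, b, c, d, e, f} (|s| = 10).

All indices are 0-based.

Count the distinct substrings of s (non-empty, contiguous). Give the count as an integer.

rank→(start, suffix):
  0 → (9, 'a')
  1 → (5, 'bbbca')
  2 → (6, 'bbca')
  3 → (7, 'bca')
  4 → (0, 'bfefcbbbca')
  5 → (8, 'ca')
  6 → (4, 'cbbbca')
  7 → (2, 'efcbbbca')
  8 → (3, 'fcbbbca')
  9 → (1, 'fefcbbbca')

SA = [9, 5, 6, 7, 0, 8, 4, 2, 3, 1]
rank  pair      lcp
   1  s[9:],s[5:]  0  ''
   2  s[5:],s[6:]  2  'bb'
   3  s[6:],s[7:]  1  'b'
   4  s[7:],s[0:]  1  'b'
   5  s[0:],s[8:]  0  ''
   6  s[8:],s[4:]  1  'c'
   7  s[4:],s[2:]  0  ''
   8  s[2:],s[3:]  0  ''
   9  s[3:],s[1:]  1  'f'

n(n+1)/2 = 10·11/2 = 55
Σ LCP = 0 + 0 + 2 + 1 + 1 + 0 + 1 + 0 + 0 + 1 = 6
distinct = 55 − 6 = 49

49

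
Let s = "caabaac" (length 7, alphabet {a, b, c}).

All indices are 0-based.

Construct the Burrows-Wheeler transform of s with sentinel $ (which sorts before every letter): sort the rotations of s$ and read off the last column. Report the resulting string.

ccbaaaa$

rank  rotation  last
    0  $caabaac  c
    1  aabaac$c  c
    2  aac$caab  b
    3  abaac$ca  a
    4  ac$caaba  a
    5  baac$caa  a
    6  c$caabaa  a
    7  caabaac$  $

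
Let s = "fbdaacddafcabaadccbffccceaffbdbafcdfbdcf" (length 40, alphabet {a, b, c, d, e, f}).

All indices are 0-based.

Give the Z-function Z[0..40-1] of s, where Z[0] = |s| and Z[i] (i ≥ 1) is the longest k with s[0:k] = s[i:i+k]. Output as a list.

[40, 0, 0, 0, 0, 0, 0, 0, 0, 1, 0, 0, 0, 0, 0, 0, 0, 0, 0, 1, 1, 0, 0, 0, 0, 0, 1, 3, 0, 0, 0, 0, 1, 0, 0, 3, 0, 0, 0, 1]

Z[0]=40
i=1: fresh scan; Z[1]=0
i=2: fresh scan; Z[2]=0
i=3: fresh scan; Z[3]=0
i=4: fresh scan; Z[4]=0
i=5: fresh scan; Z[5]=0
i=6: fresh scan; Z[6]=0
i=7: fresh scan; Z[7]=0
i=8: fresh scan; Z[8]=0
i=9: fresh scan; Z[9]=1 grow→box=[9,10)
i=10: fresh scan; Z[10]=0
i=11: fresh scan; Z[11]=0
i=12: fresh scan; Z[12]=0
i=13: fresh scan; Z[13]=0
i=14: fresh scan; Z[14]=0
i=15: fresh scan; Z[15]=0
i=16: fresh scan; Z[16]=0
i=17: fresh scan; Z[17]=0
i=18: fresh scan; Z[18]=0
i=19: fresh scan; Z[19]=1 grow→box=[19,20)
i=20: fresh scan; Z[20]=1 grow→box=[20,21)
i=21: fresh scan; Z[21]=0
i=22: fresh scan; Z[22]=0
i=23: fresh scan; Z[23]=0
i=24: fresh scan; Z[24]=0
i=25: fresh scan; Z[25]=0
i=26: fresh scan; Z[26]=1 grow→box=[26,27)
i=27: fresh scan; Z[27]=3 grow→box=[27,30)
i=28: min(r-i=2, Z[1]=0)=0; Z[28]=0
i=29: min(r-i=1, Z[2]=0)=0; Z[29]=0
i=30: fresh scan; Z[30]=0
i=31: fresh scan; Z[31]=0
i=32: fresh scan; Z[32]=1 grow→box=[32,33)
i=33: fresh scan; Z[33]=0
i=34: fresh scan; Z[34]=0
i=35: fresh scan; Z[35]=3 grow→box=[35,38)
i=36: min(r-i=2, Z[1]=0)=0; Z[36]=0
i=37: min(r-i=1, Z[2]=0)=0; Z[37]=0
i=38: fresh scan; Z[38]=0
i=39: fresh scan; Z[39]=1 grow→box=[39,40)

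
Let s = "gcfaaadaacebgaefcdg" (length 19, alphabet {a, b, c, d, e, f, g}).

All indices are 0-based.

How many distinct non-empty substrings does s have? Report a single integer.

176

rank | idx | suffix
   0 |   3 | aaadaacebgaefcdg
   1 |   7 | aacebgaefcdg
   2 |   4 | aadaacebgaefcdg
   3 |   8 | acebgaefcdg
   4 |   5 | adaacebgaefcdg
   5 |  13 | aefcdg
   6 |  11 | bgaefcdg
   7 |  16 | cdg
   8 |   9 | cebgaefcdg
   9 |   1 | cfaaadaacebgaefcdg
  10 |   6 | daacebgaefcdg
  11 |  17 | dg
  12 |  10 | ebgaefcdg
  13 |  14 | efcdg
  14 |   2 | faaadaacebgaefcdg
  15 |  15 | fcdg
  16 |  18 | g
  17 |  12 | gaefcdg
  18 |   0 | gcfaaadaacebgaefcdg

SA = [3, 7, 4, 8, 5, 13, 11, 16, 9, 1, 6, 17, 10, 14, 2, 15, 18, 12, 0]
rank  pair      lcp
   1  s[3:],s[7:]  2  'aa'
   2  s[7:],s[4:]  2  'aa'
   3  s[4:],s[8:]  1  'a'
   4  s[8:],s[5:]  1  'a'
   5  s[5:],s[13:]  1  'a'
   6  s[13:],s[11:]  0  ''
   7  s[11:],s[16:]  0  ''
   8  s[16:],s[9:]  1  'c'
   9  s[9:],s[1:]  1  'c'
  10  s[1:],s[6:]  0  ''
  11  s[6:],s[17:]  1  'd'
  12  s[17:],s[10:]  0  ''
  13  s[10:],s[14:]  1  'e'
  14  s[14:],s[2:]  0  ''
  15  s[2:],s[15:]  1  'f'
  16  s[15:],s[18:]  0  ''
  17  s[18:],s[12:]  1  'g'
  18  s[12:],s[0:]  1  'g'

n(n+1)/2 = 19·20/2 = 190
Σ LCP = 0 + 2 + 2 + 1 + 1 + 1 + 0 + 0 + 1 + 1 + 0 + 1 + 0 + 1 + 0 + 1 + 0 + 1 + 1 = 14
distinct = 190 − 14 = 176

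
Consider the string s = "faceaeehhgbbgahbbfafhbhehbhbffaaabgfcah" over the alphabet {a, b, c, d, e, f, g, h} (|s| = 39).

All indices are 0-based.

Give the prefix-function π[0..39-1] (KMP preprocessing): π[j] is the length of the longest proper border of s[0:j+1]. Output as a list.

π[0] = 0
j=1 s[j]='a': π[1]=0 (border '')
j=2 s[j]='c': π[2]=0 (border '')
j=3 s[j]='e': π[3]=0 (border '')
j=4 s[j]='a': π[4]=0 (border '')
j=5 s[j]='e': π[5]=0 (border '')
j=6 s[j]='e': π[6]=0 (border '')
j=7 s[j]='h': π[7]=0 (border '')
j=8 s[j]='h': π[8]=0 (border '')
j=9 s[j]='g': π[9]=0 (border '')
j=10 s[j]='b': π[10]=0 (border '')
j=11 s[j]='b': π[11]=0 (border '')
j=12 s[j]='g': π[12]=0 (border '')
j=13 s[j]='a': π[13]=0 (border '')
j=14 s[j]='h': π[14]=0 (border '')
j=15 s[j]='b': π[15]=0 (border '')
j=16 s[j]='b': π[16]=0 (border '')
j=17 s[j]='f': π[17]=1 (border 'f')
j=18 s[j]='a': π[18]=2 (border 'fa')
j=19 s[j]='f': k: 2→0; π[19]=1 (border 'f')
j=20 s[j]='h': k: 1→0; π[20]=0 (border '')
j=21 s[j]='b': π[21]=0 (border '')
j=22 s[j]='h': π[22]=0 (border '')
j=23 s[j]='e': π[23]=0 (border '')
j=24 s[j]='h': π[24]=0 (border '')
j=25 s[j]='b': π[25]=0 (border '')
j=26 s[j]='h': π[26]=0 (border '')
j=27 s[j]='b': π[27]=0 (border '')
j=28 s[j]='f': π[28]=1 (border 'f')
j=29 s[j]='f': k: 1→0; π[29]=1 (border 'f')
j=30 s[j]='a': π[30]=2 (border 'fa')
j=31 s[j]='a': k: 2→0; π[31]=0 (border '')
j=32 s[j]='a': π[32]=0 (border '')
j=33 s[j]='b': π[33]=0 (border '')
j=34 s[j]='g': π[34]=0 (border '')
j=35 s[j]='f': π[35]=1 (border 'f')
j=36 s[j]='c': k: 1→0; π[36]=0 (border '')
j=37 s[j]='a': π[37]=0 (border '')
j=38 s[j]='h': π[38]=0 (border '')

[0, 0, 0, 0, 0, 0, 0, 0, 0, 0, 0, 0, 0, 0, 0, 0, 0, 1, 2, 1, 0, 0, 0, 0, 0, 0, 0, 0, 1, 1, 2, 0, 0, 0, 0, 1, 0, 0, 0]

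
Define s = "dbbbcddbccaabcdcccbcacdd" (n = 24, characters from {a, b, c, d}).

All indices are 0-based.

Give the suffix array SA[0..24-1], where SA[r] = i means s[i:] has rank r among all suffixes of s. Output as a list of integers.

sorted suffixes:
  #0 SA[0]=10  'aabcdcccbcacdd'
  #1 SA[1]=11  'abcdcccbcacdd'
  #2 SA[2]=20  'acdd'
  #3 SA[3]=1  'bbbcddbccaabcdcccbcacdd'
  #4 SA[4]=2  'bbcddbccaabcdcccbcacdd'
  #5 SA[5]=18  'bcacdd'
  #6 SA[6]=7  'bccaabcdcccbcacdd'
  #7 SA[7]=12  'bcdcccbcacdd'
  #8 SA[8]=3  'bcddbccaabcdcccbcacdd'
  #9 SA[9]=9  'caabcdcccbcacdd'
  #10 SA[10]=19  'cacdd'
  #11 SA[11]=17  'cbcacdd'
  #12 SA[12]=8  'ccaabcdcccbcacdd'
  #13 SA[13]=16  'ccbcacdd'
  #14 SA[14]=15  'cccbcacdd'
  #15 SA[15]=13  'cdcccbcacdd'
  #16 SA[16]=21  'cdd'
  #17 SA[17]=4  'cddbccaabcdcccbcacdd'
  #18 SA[18]=23  'd'
  #19 SA[19]=0  'dbbbcddbccaabcdcccbcacdd'
  #20 SA[20]=6  'dbccaabcdcccbcacdd'
  #21 SA[21]=14  'dcccbcacdd'
  #22 SA[22]=22  'dd'
  #23 SA[23]=5  'ddbccaabcdcccbcacdd'

[10, 11, 20, 1, 2, 18, 7, 12, 3, 9, 19, 17, 8, 16, 15, 13, 21, 4, 23, 0, 6, 14, 22, 5]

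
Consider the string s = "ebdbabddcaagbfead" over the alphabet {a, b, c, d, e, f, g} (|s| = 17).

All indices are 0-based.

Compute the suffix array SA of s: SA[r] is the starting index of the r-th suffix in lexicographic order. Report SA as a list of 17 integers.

rank→(start, suffix):
  0 → (9, 'aagbfead')
  1 → (4, 'abddcaagbfead')
  2 → (15, 'ad')
  3 → (10, 'agbfead')
  4 → (3, 'babddcaagbfead')
  5 → (1, 'bdbabddcaagbfead')
  6 → (5, 'bddcaagbfead')
  7 → (12, 'bfead')
  8 → (8, 'caagbfead')
  9 → (16, 'd')
  10 → (2, 'dbabddcaagbfead')
  11 → (7, 'dcaagbfead')
  12 → (6, 'ddcaagbfead')
  13 → (14, 'ead')
  14 → (0, 'ebdbabddcaagbfead')
  15 → (13, 'fead')
  16 → (11, 'gbfead')

[9, 4, 15, 10, 3, 1, 5, 12, 8, 16, 2, 7, 6, 14, 0, 13, 11]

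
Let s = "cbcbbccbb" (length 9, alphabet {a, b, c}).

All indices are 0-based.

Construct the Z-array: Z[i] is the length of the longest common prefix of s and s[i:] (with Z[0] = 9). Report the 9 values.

[9, 0, 2, 0, 0, 1, 2, 0, 0]

Z[0]=9
i=1: fresh scan; Z[1]=0
i=2: fresh scan; Z[2]=2 extend→box=[2,4)
i=3: min(r-i=1, Z[1]=0)=0; Z[3]=0
i=4: fresh scan; Z[4]=0
i=5: fresh scan; Z[5]=1 extend→box=[5,6)
i=6: fresh scan; Z[6]=2 extend→box=[6,8)
i=7: min(r-i=1, Z[1]=0)=0; Z[7]=0
i=8: fresh scan; Z[8]=0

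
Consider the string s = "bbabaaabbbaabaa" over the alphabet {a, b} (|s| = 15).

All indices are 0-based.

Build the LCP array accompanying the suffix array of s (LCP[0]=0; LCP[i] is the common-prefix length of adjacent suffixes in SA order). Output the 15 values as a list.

[0, 1, 2, 2, 3, 1, 4, 2, 0, 3, 3, 2, 1, 3, 2]

sorted suffixes:
  #0 SA[0]=14  'a'
  #1 SA[1]=13  'aa'
  #2 SA[2]=4  'aaabbbaabaa'
  #3 SA[3]=10  'aabaa'
  #4 SA[4]=5  'aabbbaabaa'
  #5 SA[5]=11  'abaa'
  #6 SA[6]=2  'abaaabbbaabaa'
  #7 SA[7]=6  'abbbaabaa'
  #8 SA[8]=12  'baa'
  #9 SA[9]=3  'baaabbbaabaa'
  #10 SA[10]=9  'baabaa'
  #11 SA[11]=1  'babaaabbbaabaa'
  #12 SA[12]=8  'bbaabaa'
  #13 SA[13]=0  'bbabaaabbbaabaa'
  #14 SA[14]=7  'bbbaabaa'

SA = [14, 13, 4, 10, 5, 11, 2, 6, 12, 3, 9, 1, 8, 0, 7]
i: (SA[i-1],SA[i]) lcp shared
  1: (14,13) 1 'a'
  2: (13,4) 2 'aa'
  3: (4,10) 2 'aa'
  4: (10,5) 3 'aab'
  5: (5,11) 1 'a'
  6: (11,2) 4 'abaa'
  7: (2,6) 2 'ab'
  8: (6,12) 0 ''
  9: (12,3) 3 'baa'
  10: (3,9) 3 'baa'
  11: (9,1) 2 'ba'
  12: (1,8) 1 'b'
  13: (8,0) 3 'bba'
  14: (0,7) 2 'bb'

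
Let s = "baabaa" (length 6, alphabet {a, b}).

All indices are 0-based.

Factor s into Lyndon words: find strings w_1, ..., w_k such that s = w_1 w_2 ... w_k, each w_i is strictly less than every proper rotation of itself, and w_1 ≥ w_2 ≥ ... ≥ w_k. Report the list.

["b", "aab", "a", "a"]

emit factor 1: 'b' (i=0, period=1)
emit factor 2: 'aab' (i=1, period=3)
emit factor 3: 'a' (i=4, period=1)
emit factor 4: 'a' (i=5, period=1)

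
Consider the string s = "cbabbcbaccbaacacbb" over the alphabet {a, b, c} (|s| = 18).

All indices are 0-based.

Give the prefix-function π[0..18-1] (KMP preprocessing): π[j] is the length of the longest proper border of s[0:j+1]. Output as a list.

π[0] = 0
j=1 s[j]='b': π[1]=0 (border '')
j=2 s[j]='a': π[2]=0 (border '')
j=3 s[j]='b': π[3]=0 (border '')
j=4 s[j]='b': π[4]=0 (border '')
j=5 s[j]='c': π[5]=1 (border 'c')
j=6 s[j]='b': π[6]=2 (border 'cb')
j=7 s[j]='a': π[7]=3 (border 'cba')
j=8 s[j]='c': k: 3→0; π[8]=1 (border 'c')
j=9 s[j]='c': k: 1→0; π[9]=1 (border 'c')
j=10 s[j]='b': π[10]=2 (border 'cb')
j=11 s[j]='a': π[11]=3 (border 'cba')
j=12 s[j]='a': k: 3→0; π[12]=0 (border '')
j=13 s[j]='c': π[13]=1 (border 'c')
j=14 s[j]='a': k: 1→0; π[14]=0 (border '')
j=15 s[j]='c': π[15]=1 (border 'c')
j=16 s[j]='b': π[16]=2 (border 'cb')
j=17 s[j]='b': k: 2→0; π[17]=0 (border '')

[0, 0, 0, 0, 0, 1, 2, 3, 1, 1, 2, 3, 0, 1, 0, 1, 2, 0]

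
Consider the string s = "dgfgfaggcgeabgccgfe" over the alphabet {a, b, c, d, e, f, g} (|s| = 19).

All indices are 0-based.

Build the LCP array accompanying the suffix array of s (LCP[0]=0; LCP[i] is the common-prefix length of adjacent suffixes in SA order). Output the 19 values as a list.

rank | idx | suffix
   0 |  11 | abgccgfe
   1 |   5 | aggcgeabgccgfe
   2 |  12 | bgccgfe
   3 |  14 | ccgfe
   4 |   8 | cgeabgccgfe
   5 |  15 | cgfe
   6 |   0 | dgfgfaggcgeabgccgfe
   7 |  18 | e
   8 |  10 | eabgccgfe
   9 |   4 | faggcgeabgccgfe
  10 |  17 | fe
  11 |   2 | fgfaggcgeabgccgfe
  12 |  13 | gccgfe
  13 |   7 | gcgeabgccgfe
  14 |   9 | geabgccgfe
  15 |   3 | gfaggcgeabgccgfe
  16 |  16 | gfe
  17 |   1 | gfgfaggcgeabgccgfe
  18 |   6 | ggcgeabgccgfe

SA = [11, 5, 12, 14, 8, 15, 0, 18, 10, 4, 17, 2, 13, 7, 9, 3, 16, 1, 6]
rank  pair      lcp
   1  s[11:],s[5:]  1  'a'
   2  s[5:],s[12:]  0  ''
   3  s[12:],s[14:]  0  ''
   4  s[14:],s[8:]  1  'c'
   5  s[8:],s[15:]  2  'cg'
   6  s[15:],s[0:]  0  ''
   7  s[0:],s[18:]  0  ''
   8  s[18:],s[10:]  1  'e'
   9  s[10:],s[4:]  0  ''
  10  s[4:],s[17:]  1  'f'
  11  s[17:],s[2:]  1  'f'
  12  s[2:],s[13:]  0  ''
  13  s[13:],s[7:]  2  'gc'
  14  s[7:],s[9:]  1  'g'
  15  s[9:],s[3:]  1  'g'
  16  s[3:],s[16:]  2  'gf'
  17  s[16:],s[1:]  2  'gf'
  18  s[1:],s[6:]  1  'g'

[0, 1, 0, 0, 1, 2, 0, 0, 1, 0, 1, 1, 0, 2, 1, 1, 2, 2, 1]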